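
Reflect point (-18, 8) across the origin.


Reflection rule for origin: (-x, -y)
(-18, 8) -> (18, -8)

(18, -8)


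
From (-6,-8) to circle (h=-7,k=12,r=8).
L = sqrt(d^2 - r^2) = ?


d = sqrt((-6+ 7)^2 + (-8-12)^2) = sqrt(1+400) = 20.0250
L = sqrt(401.0000 - 64) = sqrt(337.0000) = 18.3576

18.3576


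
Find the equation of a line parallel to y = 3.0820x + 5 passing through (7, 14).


Parallel lines have equal slopes.
m2 = 3.0820
b2 = 14 - 3.0820*7 = -7.5740

y = 3.0820x - 7.5740


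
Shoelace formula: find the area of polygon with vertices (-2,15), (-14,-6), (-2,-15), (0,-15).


sum(xi*y_{i+1}) = -2*(-6) - 14*(-15) - 2*(-15) + 0*15 = 252
sum(yi*x_{i+1}) = 15*(-14) - 6*(-2) - 15*0 - 15*(-2) = -168
Area = |252 + 168|/2 = 420/2 = 210.0000

210.0000 sq units


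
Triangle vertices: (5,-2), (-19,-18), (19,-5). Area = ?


5*(-18+ 5) = -65
-19*(-5+ 2) = 57
19*(-2+ 18) = 304
sum = 296
Area = |296|/2 = 148.0000

148.0000 sq units


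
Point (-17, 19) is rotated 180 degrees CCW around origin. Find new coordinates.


cos(180) = -1, sin(180) = 0
x' = -17*(-1) - 19*0 = 17
y' = -17*0 + 19*(-1) = -19

(17, -19)


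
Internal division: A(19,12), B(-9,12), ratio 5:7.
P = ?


Px = (5*(-9) + 7*19)/12 = 88/12 = 7.3333
Py = (5*12 + 7*12)/12 = 144/12 = 12.0000

P = (7.3333, 12.0000)


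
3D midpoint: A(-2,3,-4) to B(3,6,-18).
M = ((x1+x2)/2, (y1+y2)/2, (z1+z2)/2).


Mx = (-2+3)/2 = 0.5000
My = (3+6)/2 = 4.5000
Mz = (-4- 18)/2 = -11.0000

M = (0.5000, 4.5000, -11.0000)


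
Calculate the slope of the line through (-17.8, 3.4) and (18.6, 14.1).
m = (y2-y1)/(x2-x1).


dy = 14.1 - 3.4 = 10.7
dx = 18.6 + 17.8 = 36.4
m = 10.7/36.4 = 0.2940

m = 0.2940


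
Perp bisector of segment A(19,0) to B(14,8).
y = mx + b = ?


Midpoint = (16.5, 4)
Slope of AB = dy/dx = 8/(-5) = -1.6000
Perp slope = -dx/dy = 5/8 = 0.6250
b = My - (perp slope)*Mx = 4 + (-5*16.5)/8 = 4 - 10.3125 = -6.3125

y = 0.6250x - 6.3125


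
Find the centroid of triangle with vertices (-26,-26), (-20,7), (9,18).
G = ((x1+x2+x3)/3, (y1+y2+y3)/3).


Gx = (-26- 20+9)/3 = -37/3 = -12.3333
Gy = (-26+7+18)/3 = -1/3 = -0.3333

G = (-12.3333, -0.3333)


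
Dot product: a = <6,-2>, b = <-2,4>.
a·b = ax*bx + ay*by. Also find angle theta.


a·b = 6*(-2) - 2*4 = -12 - 8 = -20
|a| = sqrt(36+4) = 6.3246
|b| = sqrt(4+16) = 4.4721
cos(theta) = -20/(sqrt(40)*sqrt(20)) = -20/sqrt(800) = -0.707107
theta = arccos(-20/sqrt(800)) = 135.0000 degrees

a·b = -20, theta = 135.0000 deg


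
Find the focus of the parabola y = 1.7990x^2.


a = 1.7990
4a = 7.1960
focus = (0, 1/7.1960) = (0, 0.1390)

Focus = (0, 0.1390)


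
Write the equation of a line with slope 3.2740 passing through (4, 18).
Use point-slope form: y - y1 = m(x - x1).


y - 18 = 3.2740(x - 4)
y = 3.2740x + 18 - 3.2740*4
y = 3.2740x + 4.9040

y = 3.2740x + 4.9040


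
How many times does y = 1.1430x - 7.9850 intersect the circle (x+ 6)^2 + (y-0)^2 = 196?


Substitute y = 1.1430x - 7.9850: (x+ 6)^2 + (1.1430x- 7.9850-0)^2 = 196
Expand to Ax^2 + Bx + C = 0, where b-k = -7.985
A = 1+m^2 = 2.306449
B = 2(m(b-k) - h) = 2(1.1430*(-7.985) + 6) = -6.25371
C = h^2 + (b-k)^2 - r^2 = 36 + 63.760225 - 196 = -96.239775
disc = B^2-4AC = 39.1089 + 887.8885 = 926.9974
disc > 0

2 intersection points


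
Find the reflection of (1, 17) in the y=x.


Reflection rule for y=x: (y, x)
(1, 17) -> (17, 1)

(17, 1)


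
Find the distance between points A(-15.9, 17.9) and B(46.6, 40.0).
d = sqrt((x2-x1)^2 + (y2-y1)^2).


dx = 46.6 + 15.9 = 62.5
dy = 40.0 - 17.9 = 22.1
d = sqrt(3906.25 + 488.41) = sqrt(4394.66) = 66.2922

66.2922


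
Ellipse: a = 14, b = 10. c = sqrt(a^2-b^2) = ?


c^2 = 14^2 - 10^2 = 196 - 100 = 96
c = sqrt(96) = 9.7980

c = 9.7980


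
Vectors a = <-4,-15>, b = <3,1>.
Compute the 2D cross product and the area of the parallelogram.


cross = -4*1 + 15*3 = -4 + 45 = 41
Parallelogram area = |41| = 41

cross = 41, parallelogram area = 41


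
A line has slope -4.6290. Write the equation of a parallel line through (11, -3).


Parallel lines have equal slopes.
m2 = -4.6290
b2 = -3 + 4.6290*11 = 47.9190

y = -4.6290x + 47.9190


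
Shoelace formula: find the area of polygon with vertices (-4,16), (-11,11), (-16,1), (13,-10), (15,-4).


sum(xi*y_{i+1}) = -4*11 - 11*1 - 16*(-10) + 13*(-4) + 15*16 = 293
sum(yi*x_{i+1}) = 16*(-11) + 11*(-16) + 1*13 - 10*15 - 4*(-4) = -473
Area = |293 + 473|/2 = 766/2 = 383.0000

383.0000 sq units


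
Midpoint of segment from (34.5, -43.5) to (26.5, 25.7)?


Mx = (34.5 + 26.5)/2 = 61.0/2 = 30.5000
My = (-43.5 + 25.7)/2 = -17.8/2 = -8.9000

(30.5000, -8.9000)


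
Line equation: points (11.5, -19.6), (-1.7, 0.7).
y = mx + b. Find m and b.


m = (20.3)/(-13.2) = -1.5379
b = y1 - m*x1 = -19.6 - (20.3*11.5)/(-13.2) = -19.6 + 17.6856 = -1.9144

y = -1.5379x - 1.9144


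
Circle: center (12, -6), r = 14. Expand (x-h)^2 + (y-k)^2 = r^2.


(x-12)^2 + (y+ 6)^2 = 14^2
D = -2h = -24, E = -2k = 12
F = h^2+k^2-r^2 = 144+36-196 = -16

x^2 + y^2 - 24x + 12y - 16 = 0


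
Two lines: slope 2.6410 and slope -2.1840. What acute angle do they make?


m1-m2 = 4.825
1+m1*m2 = -4.767944
tan(theta) = |4.825/(-4.767944)| = 1.011967
theta = arctan(|4.825/(-4.767944)|) = 45.3408 degrees (acute angle)

45.3408 degrees


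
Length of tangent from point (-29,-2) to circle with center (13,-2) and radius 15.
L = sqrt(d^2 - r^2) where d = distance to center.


d = sqrt((-29-13)^2 + (-2+ 2)^2) = sqrt(1764+0) = 42.0000
L = sqrt(1764.0000 - 225) = sqrt(1539.0000) = 39.2301

39.2301


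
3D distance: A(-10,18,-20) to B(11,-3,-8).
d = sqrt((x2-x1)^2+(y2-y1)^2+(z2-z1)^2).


dx=21, dy=-21, dz=12
d = sqrt(441+441+144) = sqrt(1026) = 32.0312

32.0312


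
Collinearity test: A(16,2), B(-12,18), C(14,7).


16*(18-7) - 12*(7-2) + 14*(2-18)
= 176 - 60 - 224 = -108

No, not collinear (determinant = -108)


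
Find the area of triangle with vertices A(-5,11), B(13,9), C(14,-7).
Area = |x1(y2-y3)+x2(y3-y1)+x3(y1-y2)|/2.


-5*(9+ 7) = -80
13*(-7-11) = -234
14*(11-9) = 28
sum = -286
Area = |-286|/2 = 143.0000

143.0000 sq units


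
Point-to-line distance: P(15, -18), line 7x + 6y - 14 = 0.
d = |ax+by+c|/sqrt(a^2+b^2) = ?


|7*15 + 6*(-18) - 14| = |-17| = 17
sqrt(49 + 36) = sqrt(85) = 9.2195
d = 17/sqrt(85) = 1.8439

1.8439


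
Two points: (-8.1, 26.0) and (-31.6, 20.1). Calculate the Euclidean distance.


dx = -31.6 + 8.1 = -23.5
dy = 20.1 - 26.0 = -5.9
d = sqrt(552.25 + 34.81) = sqrt(587.06) = 24.2293

24.2293


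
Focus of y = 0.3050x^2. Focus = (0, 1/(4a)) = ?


a = 0.3050
4a = 1.2200
focus = (0, 1/1.2200) = (0, 0.8197)

Focus = (0, 0.8197)


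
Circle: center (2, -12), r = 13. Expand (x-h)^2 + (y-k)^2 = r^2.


(x-2)^2 + (y+ 12)^2 = 13^2
D = -2h = -4, E = -2k = 24
F = h^2+k^2-r^2 = 4+144-169 = -21

x^2 + y^2 - 4x + 24y - 21 = 0


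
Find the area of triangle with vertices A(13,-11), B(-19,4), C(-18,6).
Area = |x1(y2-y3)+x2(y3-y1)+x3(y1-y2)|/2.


13*(4-6) = -26
-19*(6+ 11) = -323
-18*(-11-4) = 270
sum = -79
Area = |-79|/2 = 39.5000

39.5000 sq units


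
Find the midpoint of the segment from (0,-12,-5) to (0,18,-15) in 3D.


Mx = (0+0)/2 = 0
My = (-12+18)/2 = 3.0000
Mz = (-5- 15)/2 = -10.0000

M = (0, 3.0000, -10.0000)


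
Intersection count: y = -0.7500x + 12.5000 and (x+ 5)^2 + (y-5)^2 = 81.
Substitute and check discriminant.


Substitute y = -0.7500x + 12.5000: (x+ 5)^2 + (-0.7500x+12.5000-5)^2 = 81
Expand to Ax^2 + Bx + C = 0, where b-k = 7.5
A = 1+m^2 = 1.5625
B = 2(m(b-k) - h) = 2(-0.7500*7.5 + 5) = -1.25
C = h^2 + (b-k)^2 - r^2 = 25 + 56.25 - 81 = 0.25
disc = B^2-4AC = 1.5625 - 1.5625 = 0
disc = 0

1 intersection point (tangent)


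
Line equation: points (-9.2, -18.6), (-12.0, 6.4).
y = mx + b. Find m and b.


m = (25.0)/(-2.8) = -8.9286
b = y1 - m*x1 = -18.6 - (25.0*(-9.2))/(-2.8) = -18.6 - 82.1429 = -100.7429

y = -8.9286x - 100.7429


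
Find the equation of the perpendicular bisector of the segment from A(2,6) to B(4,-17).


Midpoint = (3, -5.5)
Slope of AB = dy/dx = -23/2 = -11.5000
Perp slope = -dx/dy = 2/23 = 0.0870
b = My - (perp slope)*Mx = -5.5 + (2*3)/(-23) = -5.5 - 0.2609 = -5.7609

y = 0.0870x - 5.7609


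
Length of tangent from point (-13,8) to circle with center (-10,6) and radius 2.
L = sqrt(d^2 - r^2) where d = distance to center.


d = sqrt((-13+ 10)^2 + (8-6)^2) = sqrt(9+4) = 3.6056
L = sqrt(13.0000 - 4) = sqrt(9.0000) = 3.0000

3.0000


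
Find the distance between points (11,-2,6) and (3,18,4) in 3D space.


dx=-8, dy=20, dz=-2
d = sqrt(64+400+4) = sqrt(468) = 21.6333

21.6333


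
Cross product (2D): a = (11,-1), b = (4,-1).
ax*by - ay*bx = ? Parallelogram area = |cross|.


cross = 11*(-1) + 1*4 = -11 + 4 = -7
Parallelogram area = |-7| = 7

cross = -7, parallelogram area = 7


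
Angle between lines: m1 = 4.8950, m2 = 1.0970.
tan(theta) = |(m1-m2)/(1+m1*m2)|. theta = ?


m1-m2 = 3.798
1+m1*m2 = 6.369815
tan(theta) = |3.798/6.369815| = 0.596250
theta = arctan(|3.798/6.369815|) = 30.8055 degrees (acute angle)

30.8055 degrees


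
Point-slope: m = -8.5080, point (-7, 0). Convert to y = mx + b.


y - 0 = -8.5080(x + 7)
y = -8.5080x + 0 + 8.5080*(-7)
y = -8.5080x - 59.5560

y = -8.5080x - 59.5560


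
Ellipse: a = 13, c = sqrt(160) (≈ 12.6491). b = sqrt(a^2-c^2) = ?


b^2 = 13^2 - (sqrt(160))^2 = 169 - 160 = 9
b = sqrt(9) = 3

b = 3


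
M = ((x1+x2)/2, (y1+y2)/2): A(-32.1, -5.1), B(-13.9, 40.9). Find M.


Mx = (-32.1 - 13.9)/2 = -46.0/2 = -23.0000
My = (-5.1 + 40.9)/2 = 35.8/2 = 17.9000

(-23.0000, 17.9000)


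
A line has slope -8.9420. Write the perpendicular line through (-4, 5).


Perpendicular slope = -1/m1 = -1/(-8.9420) = 0.1118
b2 = y0 - m2*x0 = 5 - 4/(-8.9420) = 5 + 0.4473 = 5.4473

y = 0.1118x + 5.4473


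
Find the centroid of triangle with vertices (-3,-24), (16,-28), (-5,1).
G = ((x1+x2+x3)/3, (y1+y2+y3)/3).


Gx = (-3+16- 5)/3 = 8/3 = 2.6667
Gy = (-24- 28+1)/3 = -51/3 = -17.0000

G = (2.6667, -17.0000)


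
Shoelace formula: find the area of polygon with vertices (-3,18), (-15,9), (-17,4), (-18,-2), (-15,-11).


sum(xi*y_{i+1}) = -3*9 - 15*4 - 17*(-2) - 18*(-11) - 15*18 = -125
sum(yi*x_{i+1}) = 18*(-15) + 9*(-17) + 4*(-18) - 2*(-15) - 11*(-3) = -432
Area = |-125 + 432|/2 = 307/2 = 153.5000

153.5000 sq units


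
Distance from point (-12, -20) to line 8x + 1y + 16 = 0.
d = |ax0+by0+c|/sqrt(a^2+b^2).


|8*(-12) + 1*(-20) + 16| = |-100| = 100
sqrt(64 + 1) = sqrt(65) = 8.0623
d = 100/sqrt(65) = 12.4035

12.4035


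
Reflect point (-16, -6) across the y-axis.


Reflection rule for y-axis: (-x, y)
(-16, -6) -> (16, -6)

(16, -6)


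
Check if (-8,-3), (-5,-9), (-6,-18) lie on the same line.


-8*(-9+ 18) - 5*(-18+ 3) - 6*(-3+ 9)
= -72 + 75 - 36 = -33

No, not collinear (determinant = -33)


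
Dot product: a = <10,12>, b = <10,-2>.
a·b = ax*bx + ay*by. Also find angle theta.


a·b = 10*10 + 12*(-2) = 100 - 24 = 76
|a| = sqrt(100+144) = 15.6205
|b| = sqrt(100+4) = 10.1980
cos(theta) = 76/(sqrt(244)*sqrt(104)) = 76/sqrt(25376) = 0.477092
theta = arccos(76/sqrt(25376)) = 61.5044 degrees

a·b = 76, theta = 61.5044 deg


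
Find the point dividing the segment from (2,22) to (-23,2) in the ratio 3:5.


Px = (3*(-23) + 5*2)/8 = -59/8 = -7.3750
Py = (3*2 + 5*22)/8 = 116/8 = 14.5000

P = (-7.3750, 14.5000)


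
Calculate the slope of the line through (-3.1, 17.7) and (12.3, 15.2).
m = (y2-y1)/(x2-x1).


dy = 15.2 - 17.7 = -2.5
dx = 12.3 + 3.1 = 15.4
m = -2.5/15.4 = -0.1623

m = -0.1623


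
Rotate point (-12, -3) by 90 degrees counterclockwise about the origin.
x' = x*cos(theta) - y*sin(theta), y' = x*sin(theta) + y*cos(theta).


cos(90) = 0, sin(90) = 1
x' = -12*0 + 3*1 = 3
y' = -12*1 - 3*0 = -12

(3, -12)


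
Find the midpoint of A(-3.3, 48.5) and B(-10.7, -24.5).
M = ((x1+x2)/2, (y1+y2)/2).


Mx = (-3.3 - 10.7)/2 = -14.0/2 = -7.0000
My = (48.5 - 24.5)/2 = 24.0/2 = 12.0000

(-7.0000, 12.0000)


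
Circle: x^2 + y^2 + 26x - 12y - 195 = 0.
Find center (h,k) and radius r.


h = -D/2 = -26/2 = -13
k = -E/2 = 12/2 = 6
r^2 = h^2 + k^2 - F = 169 + 36 + 195 = 400
r = 20

Center (-13, 6), radius = 20


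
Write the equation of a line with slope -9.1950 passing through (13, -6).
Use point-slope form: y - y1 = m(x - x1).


y + 6 = -9.1950(x - 13)
y = -9.1950x - 6 + 9.1950*13
y = -9.1950x + 113.5350

y = -9.1950x + 113.5350


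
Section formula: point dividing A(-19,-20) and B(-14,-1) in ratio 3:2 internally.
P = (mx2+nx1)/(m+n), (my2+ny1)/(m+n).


Px = (3*(-14) + 2*(-19))/5 = -80/5 = -16.0000
Py = (3*(-1) + 2*(-20))/5 = -43/5 = -8.6000

P = (-16.0000, -8.6000)


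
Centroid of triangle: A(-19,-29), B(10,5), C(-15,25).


Gx = (-19+10- 15)/3 = -24/3 = -8.0000
Gy = (-29+5+25)/3 = 1/3 = 0.3333

G = (-8.0000, 0.3333)


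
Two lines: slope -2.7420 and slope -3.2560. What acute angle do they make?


m1-m2 = 0.514
1+m1*m2 = 9.927952
tan(theta) = |0.514/9.927952| = 0.051773
theta = arctan(|0.514/9.927952|) = 2.9637 degrees (acute angle)

2.9637 degrees


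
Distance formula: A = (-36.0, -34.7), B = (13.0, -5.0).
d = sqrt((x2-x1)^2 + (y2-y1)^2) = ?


dx = 13.0 + 36.0 = 49.0
dy = -5.0 + 34.7 = 29.7
d = sqrt(2401.0 + 882.09) = sqrt(3283.09) = 57.2983

57.2983


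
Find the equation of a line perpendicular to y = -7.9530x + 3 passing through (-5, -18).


Perpendicular slope = -1/m1 = -1/(-7.9530) = 0.1257
b2 = y0 - m2*x0 = -18 - 5/(-7.9530) = -18 + 0.6287 = -17.3713

y = 0.1257x - 17.3713


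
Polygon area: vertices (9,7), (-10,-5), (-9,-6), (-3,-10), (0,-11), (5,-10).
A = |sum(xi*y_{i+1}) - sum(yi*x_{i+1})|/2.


sum(xi*y_{i+1}) = 9*(-5) - 10*(-6) - 9*(-10) - 3*(-11) + 0*(-10) + 5*7 = 173
sum(yi*x_{i+1}) = 7*(-10) - 5*(-9) - 6*(-3) - 10*0 - 11*5 - 10*9 = -152
Area = |173 + 152|/2 = 325/2 = 162.5000

162.5000 sq units


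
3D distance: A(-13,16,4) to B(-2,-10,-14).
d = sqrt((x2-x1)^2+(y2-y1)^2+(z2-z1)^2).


dx=11, dy=-26, dz=-18
d = sqrt(121+676+324) = sqrt(1121) = 33.4813

33.4813


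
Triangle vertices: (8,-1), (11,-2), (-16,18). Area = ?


8*(-2-18) = -160
11*(18+ 1) = 209
-16*(-1+ 2) = -16
sum = 33
Area = |33|/2 = 16.5000

16.5000 sq units


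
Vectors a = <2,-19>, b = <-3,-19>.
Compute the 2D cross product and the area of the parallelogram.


cross = 2*(-19) + 19*(-3) = -38 - 57 = -95
Parallelogram area = |-95| = 95

cross = -95, parallelogram area = 95


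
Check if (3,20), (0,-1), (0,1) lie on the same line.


3*(-1-1) + 0*(1-20) + 0*(20+ 1)
= -6 + 0 + 0 = -6

No, not collinear (determinant = -6)


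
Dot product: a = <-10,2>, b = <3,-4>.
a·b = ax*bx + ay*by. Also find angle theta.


a·b = -10*3 + 2*(-4) = -30 - 8 = -38
|a| = sqrt(100+4) = 10.1980
|b| = sqrt(9+16) = 5.0000
cos(theta) = -38/(sqrt(104)*sqrt(25)) = -38/sqrt(2600) = -0.745241
theta = arccos(-38/sqrt(2600)) = 138.1798 degrees

a·b = -38, theta = 138.1798 deg


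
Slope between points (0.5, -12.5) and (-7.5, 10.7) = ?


dy = 10.7 + 12.5 = 23.2
dx = -7.5 - 0.5 = -8.0
m = 23.2/(-8.0) = -2.9000

m = -2.9000


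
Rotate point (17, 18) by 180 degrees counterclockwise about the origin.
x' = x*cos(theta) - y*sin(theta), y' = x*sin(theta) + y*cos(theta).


cos(180) = -1, sin(180) = 0
x' = 17*(-1) - 18*0 = -17
y' = 17*0 + 18*(-1) = -18

(-17, -18)


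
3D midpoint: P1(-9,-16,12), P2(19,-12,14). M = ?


Mx = (-9+19)/2 = 5.0000
My = (-16- 12)/2 = -14.0000
Mz = (12+14)/2 = 13.0000

M = (5.0000, -14.0000, 13.0000)


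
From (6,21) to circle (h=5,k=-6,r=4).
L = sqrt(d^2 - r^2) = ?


d = sqrt((6-5)^2 + (21+ 6)^2) = sqrt(1+729) = 27.0185
L = sqrt(730.0000 - 16) = sqrt(714.0000) = 26.7208

26.7208


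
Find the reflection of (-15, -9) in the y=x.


Reflection rule for y=x: (y, x)
(-15, -9) -> (-9, -15)

(-9, -15)


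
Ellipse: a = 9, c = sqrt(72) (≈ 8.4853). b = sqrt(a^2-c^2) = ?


b^2 = 9^2 - (sqrt(72))^2 = 81 - 72 = 9
b = sqrt(9) = 3

b = 3


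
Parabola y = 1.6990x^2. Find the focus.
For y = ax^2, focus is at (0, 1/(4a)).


a = 1.6990
4a = 6.7960
focus = (0, 1/6.7960) = (0, 0.1471)

Focus = (0, 0.1471)


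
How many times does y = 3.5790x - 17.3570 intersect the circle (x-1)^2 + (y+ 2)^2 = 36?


Substitute y = 3.5790x - 17.3570: (x-1)^2 + (3.5790x- 17.3570+ 2)^2 = 36
Expand to Ax^2 + Bx + C = 0, where b-k = -15.357
A = 1+m^2 = 13.809241
B = 2(m(b-k) - h) = 2(3.5790*(-15.357) - 1) = -111.925406
C = h^2 + (b-k)^2 - r^2 = 1 + 235.837449 - 36 = 200.837449
disc = B^2-4AC = 12527.2965 - 11093.6509 = 1433.6456
disc > 0

2 intersection points


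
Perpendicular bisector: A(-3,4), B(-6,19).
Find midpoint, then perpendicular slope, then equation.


Midpoint = (-4.5, 11.5)
Slope of AB = dy/dx = 15/(-3) = -5.0000
Perp slope = -dx/dy = 3/15 = 0.2000
b = My - (perp slope)*Mx = 11.5 + (-3*(-4.5))/15 = 11.5 + 0.9000 = 12.4000

y = 0.2000x + 12.4000


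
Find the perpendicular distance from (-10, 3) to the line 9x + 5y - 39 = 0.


|9*(-10) + 5*3 - 39| = |-114| = 114
sqrt(81 + 25) = sqrt(106) = 10.2956
d = 114/sqrt(106) = 11.0727

11.0727


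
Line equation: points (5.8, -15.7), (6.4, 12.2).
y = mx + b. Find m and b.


m = (27.9)/(0.6) = 46.5000
b = y1 - m*x1 = -15.7 - (27.9*5.8)/(0.6) = -15.7 - 269.7000 = -285.4000

y = 46.5000x - 285.4000


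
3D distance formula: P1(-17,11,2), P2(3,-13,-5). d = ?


dx=20, dy=-24, dz=-7
d = sqrt(400+576+49) = sqrt(1025) = 32.0156

32.0156


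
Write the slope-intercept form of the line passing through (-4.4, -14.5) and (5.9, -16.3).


m = (-1.8)/(10.3) = -0.1748
b = y1 - m*x1 = -14.5 - (-1.8*(-4.4))/(10.3) = -14.5 - 0.7689 = -15.2689

y = -0.1748x - 15.2689


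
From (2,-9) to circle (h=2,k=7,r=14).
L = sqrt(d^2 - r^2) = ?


d = sqrt((2-2)^2 + (-9-7)^2) = sqrt(0+256) = 16.0000
L = sqrt(256.0000 - 196) = sqrt(60.0000) = 7.7460

7.7460


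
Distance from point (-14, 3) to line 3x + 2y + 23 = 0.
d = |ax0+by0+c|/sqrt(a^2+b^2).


|3*(-14) + 2*3 + 23| = |-13| = 13
sqrt(9 + 4) = sqrt(13) = 3.6056
d = 13/sqrt(13) = 3.6056

3.6056


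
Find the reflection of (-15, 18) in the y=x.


Reflection rule for y=x: (y, x)
(-15, 18) -> (18, -15)

(18, -15)


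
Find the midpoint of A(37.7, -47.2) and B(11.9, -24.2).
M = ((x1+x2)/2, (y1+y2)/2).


Mx = (37.7 + 11.9)/2 = 49.6/2 = 24.8000
My = (-47.2 - 24.2)/2 = -71.4/2 = -35.7000

(24.8000, -35.7000)


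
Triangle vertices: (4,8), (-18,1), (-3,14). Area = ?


4*(1-14) = -52
-18*(14-8) = -108
-3*(8-1) = -21
sum = -181
Area = |-181|/2 = 90.5000

90.5000 sq units


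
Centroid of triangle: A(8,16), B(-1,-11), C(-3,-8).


Gx = (8- 1- 3)/3 = 4/3 = 1.3333
Gy = (16- 11- 8)/3 = -3/3 = -1.0000

G = (1.3333, -1.0000)


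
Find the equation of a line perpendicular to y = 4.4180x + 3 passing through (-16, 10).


Perpendicular slope = -1/m1 = -1/4.4180 = -0.2263
b2 = y0 - m2*x0 = 10 - 16/4.4180 = 10 - 3.6215 = 6.3785

y = -0.2263x + 6.3785


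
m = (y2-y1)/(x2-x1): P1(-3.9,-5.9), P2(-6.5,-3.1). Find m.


dy = -3.1 + 5.9 = 2.8
dx = -6.5 + 3.9 = -2.6
m = 2.8/(-2.6) = -1.0769

m = -1.0769


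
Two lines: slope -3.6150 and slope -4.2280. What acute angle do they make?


m1-m2 = 0.613
1+m1*m2 = 16.28422
tan(theta) = |0.613/16.28422| = 0.037644
theta = arctan(|0.613/16.28422|) = 2.1558 degrees (acute angle)

2.1558 degrees


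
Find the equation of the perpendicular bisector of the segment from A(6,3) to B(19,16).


Midpoint = (12.5, 9.5)
Slope of AB = dy/dx = 13/13 = 1.0000
Perp slope = -dx/dy = -13/13 = -1.0000
b = My - (perp slope)*Mx = 9.5 + (13*12.5)/13 = 9.5 + 12.5000 = 22.0000

y = -1.0000x + 22.0000


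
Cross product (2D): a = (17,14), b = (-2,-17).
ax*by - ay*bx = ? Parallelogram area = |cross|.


cross = 17*(-17) - 14*(-2) = -289 + 28 = -261
Parallelogram area = |-261| = 261

cross = -261, parallelogram area = 261


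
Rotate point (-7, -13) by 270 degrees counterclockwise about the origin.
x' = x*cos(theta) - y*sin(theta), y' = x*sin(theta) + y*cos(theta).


cos(270) = 0, sin(270) = -1
x' = -7*0 + 13*(-1) = -13
y' = -7*(-1) - 13*0 = 7

(-13, 7)


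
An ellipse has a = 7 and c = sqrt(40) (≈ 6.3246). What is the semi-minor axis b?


b^2 = 7^2 - (sqrt(40))^2 = 49 - 40 = 9
b = sqrt(9) = 3

b = 3


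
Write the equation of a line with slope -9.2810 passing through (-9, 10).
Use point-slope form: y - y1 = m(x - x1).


y - 10 = -9.2810(x + 9)
y = -9.2810x + 10 + 9.2810*(-9)
y = -9.2810x - 73.5290

y = -9.2810x - 73.5290


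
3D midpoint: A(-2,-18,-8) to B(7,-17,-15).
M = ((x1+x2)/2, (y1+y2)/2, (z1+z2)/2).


Mx = (-2+7)/2 = 2.5000
My = (-18- 17)/2 = -17.5000
Mz = (-8- 15)/2 = -11.5000

M = (2.5000, -17.5000, -11.5000)


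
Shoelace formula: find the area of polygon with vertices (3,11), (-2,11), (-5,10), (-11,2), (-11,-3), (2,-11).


sum(xi*y_{i+1}) = 3*11 - 2*10 - 5*2 - 11*(-3) - 11*(-11) + 2*11 = 179
sum(yi*x_{i+1}) = 11*(-2) + 11*(-5) + 10*(-11) + 2*(-11) - 3*2 - 11*3 = -248
Area = |179 + 248|/2 = 427/2 = 213.5000

213.5000 sq units


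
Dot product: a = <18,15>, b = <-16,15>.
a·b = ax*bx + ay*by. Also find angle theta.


a·b = 18*(-16) + 15*15 = -288 + 225 = -63
|a| = sqrt(324+225) = 23.4307
|b| = sqrt(256+225) = 21.9317
cos(theta) = -63/(sqrt(549)*sqrt(481)) = -63/sqrt(264069) = -0.122598
theta = arccos(-63/sqrt(264069)) = 97.0420 degrees

a·b = -63, theta = 97.0420 deg


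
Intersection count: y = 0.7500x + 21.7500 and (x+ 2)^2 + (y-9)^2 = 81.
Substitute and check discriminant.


Substitute y = 0.7500x + 21.7500: (x+ 2)^2 + (0.7500x+21.7500-9)^2 = 81
Expand to Ax^2 + Bx + C = 0, where b-k = 12.75
A = 1+m^2 = 1.5625
B = 2(m(b-k) - h) = 2(0.7500*12.75 + 2) = 23.125
C = h^2 + (b-k)^2 - r^2 = 4 + 162.5625 - 81 = 85.5625
disc = B^2-4AC = 534.7656 - 534.7656 = 0
disc = 0

1 intersection point (tangent)


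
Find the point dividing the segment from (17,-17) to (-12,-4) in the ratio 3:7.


Px = (3*(-12) + 7*17)/10 = 83/10 = 8.3000
Py = (3*(-4) + 7*(-17))/10 = -131/10 = -13.1000

P = (8.3000, -13.1000)


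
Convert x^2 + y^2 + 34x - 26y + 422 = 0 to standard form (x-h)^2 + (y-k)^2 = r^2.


h = -D/2 = -34/2 = -17
k = -E/2 = 26/2 = 13
r^2 = h^2 + k^2 - F = 289 + 169 - 422 = 36
r = 6

Center (-17, 13), radius = 6


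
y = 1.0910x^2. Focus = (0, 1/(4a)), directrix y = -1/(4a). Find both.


a = 1.0910
1/(4a) = 0.2291
Focus = (0, 0.2291)
Directrix: y = -0.2291

Focus = (0, 0.2291), Directrix: y = -0.2291


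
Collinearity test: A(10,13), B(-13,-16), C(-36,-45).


10*(-16+ 45) - 13*(-45-13) - 36*(13+ 16)
= 290 + 754 - 1044 = 0

Yes, collinear (determinant = 0)


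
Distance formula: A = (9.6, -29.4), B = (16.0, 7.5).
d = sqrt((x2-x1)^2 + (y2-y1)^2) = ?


dx = 16.0 - 9.6 = 6.4
dy = 7.5 + 29.4 = 36.9
d = sqrt(40.96 + 1361.61) = sqrt(1402.57) = 37.4509

37.4509


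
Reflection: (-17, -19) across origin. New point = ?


Reflection rule for origin: (-x, -y)
(-17, -19) -> (17, 19)

(17, 19)


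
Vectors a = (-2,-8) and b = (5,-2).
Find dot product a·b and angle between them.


a·b = -2*5 - 8*(-2) = -10 + 16 = 6
|a| = sqrt(4+64) = 8.2462
|b| = sqrt(25+4) = 5.3852
cos(theta) = 6/(sqrt(68)*sqrt(29)) = 6/sqrt(1972) = 0.135113
theta = arccos(6/sqrt(1972)) = 82.2348 degrees

a·b = 6, theta = 82.2348 deg


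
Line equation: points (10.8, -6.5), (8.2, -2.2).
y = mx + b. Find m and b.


m = (4.3)/(-2.6) = -1.6538
b = y1 - m*x1 = -6.5 - (4.3*10.8)/(-2.6) = -6.5 + 17.8615 = 11.3615

y = -1.6538x + 11.3615


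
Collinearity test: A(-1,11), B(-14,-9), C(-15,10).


-1*(-9-10) - 14*(10-11) - 15*(11+ 9)
= 19 + 14 - 300 = -267

No, not collinear (determinant = -267)


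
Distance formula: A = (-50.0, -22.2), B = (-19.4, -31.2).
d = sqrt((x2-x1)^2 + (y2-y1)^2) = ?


dx = -19.4 + 50.0 = 30.6
dy = -31.2 + 22.2 = -9.0
d = sqrt(936.36 + 81.0) = sqrt(1017.36) = 31.8961

31.8961


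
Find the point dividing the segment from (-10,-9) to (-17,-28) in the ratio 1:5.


Px = (1*(-17) + 5*(-10))/6 = -67/6 = -11.1667
Py = (1*(-28) + 5*(-9))/6 = -73/6 = -12.1667

P = (-11.1667, -12.1667)


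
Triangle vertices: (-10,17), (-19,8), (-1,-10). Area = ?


-10*(8+ 10) = -180
-19*(-10-17) = 513
-1*(17-8) = -9
sum = 324
Area = |324|/2 = 162.0000

162.0000 sq units


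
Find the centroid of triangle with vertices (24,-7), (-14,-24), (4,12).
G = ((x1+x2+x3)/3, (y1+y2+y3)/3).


Gx = (24- 14+4)/3 = 14/3 = 4.6667
Gy = (-7- 24+12)/3 = -19/3 = -6.3333

G = (4.6667, -6.3333)


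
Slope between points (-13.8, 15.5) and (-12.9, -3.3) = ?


dy = -3.3 - 15.5 = -18.8
dx = -12.9 + 13.8 = 0.9
m = -18.8/0.9 = -20.8889

m = -20.8889


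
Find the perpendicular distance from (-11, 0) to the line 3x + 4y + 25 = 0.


|3*(-11) + 4*0 + 25| = |-8| = 8
sqrt(9 + 16) = sqrt(25) = 5.0000
d = 8/sqrt(25) = 1.6000

1.6000


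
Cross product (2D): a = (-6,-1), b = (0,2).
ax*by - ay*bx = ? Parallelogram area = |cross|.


cross = -6*2 + 1*0 = -12 - 0 = -12
Parallelogram area = |-12| = 12

cross = -12, parallelogram area = 12


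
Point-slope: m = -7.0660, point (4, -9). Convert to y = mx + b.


y + 9 = -7.0660(x - 4)
y = -7.0660x - 9 + 7.0660*4
y = -7.0660x + 19.2640

y = -7.0660x + 19.2640


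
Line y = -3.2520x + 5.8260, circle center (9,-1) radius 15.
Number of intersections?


Substitute y = -3.2520x + 5.8260: (x-9)^2 + (-3.2520x+5.8260+ 1)^2 = 225
Expand to Ax^2 + Bx + C = 0, where b-k = 6.826
A = 1+m^2 = 11.575504
B = 2(m(b-k) - h) = 2(-3.2520*6.826 - 9) = -62.396304
C = h^2 + (b-k)^2 - r^2 = 81 + 46.594276 - 225 = -97.405724
disc = B^2-4AC = 3893.2988 + 4510.0814 = 8403.3802
disc > 0

2 intersection points


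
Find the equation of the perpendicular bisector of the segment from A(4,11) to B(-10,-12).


Midpoint = (-3, -0.5)
Slope of AB = dy/dx = -23/(-14) = 1.6429
Perp slope = -dx/dy = -14/23 = -0.6087
b = My - (perp slope)*Mx = -0.5 + (-14*(-3))/(-23) = -0.5 - 1.8261 = -2.3261

y = -0.6087x - 2.3261


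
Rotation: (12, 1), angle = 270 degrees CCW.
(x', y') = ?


cos(270) = 0, sin(270) = -1
x' = 12*0 - 1*(-1) = 1
y' = 12*(-1) + 1*0 = -12

(1, -12)


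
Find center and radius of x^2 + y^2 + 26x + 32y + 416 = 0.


h = -D/2 = -26/2 = -13
k = -E/2 = -32/2 = -16
r^2 = h^2 + k^2 - F = 169 + 256 - 416 = 9
r = 3

Center (-13, -16), radius = 3


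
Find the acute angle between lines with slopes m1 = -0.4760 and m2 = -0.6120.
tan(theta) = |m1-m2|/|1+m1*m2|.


m1-m2 = 0.136
1+m1*m2 = 1.291312
tan(theta) = |0.136/1.291312| = 0.105319
theta = arctan(|0.136/1.291312|) = 6.0122 degrees (acute angle)

6.0122 degrees


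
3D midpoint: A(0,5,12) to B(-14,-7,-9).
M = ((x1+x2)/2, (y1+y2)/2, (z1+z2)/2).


Mx = (0- 14)/2 = -7.0000
My = (5- 7)/2 = -1.0000
Mz = (12- 9)/2 = 1.5000

M = (-7.0000, -1.0000, 1.5000)


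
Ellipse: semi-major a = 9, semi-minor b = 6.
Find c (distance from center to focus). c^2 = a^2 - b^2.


c^2 = 9^2 - 6^2 = 81 - 36 = 45
c = sqrt(45) = 6.7082

c = 6.7082


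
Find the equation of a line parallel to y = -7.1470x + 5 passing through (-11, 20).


Parallel lines have equal slopes.
m2 = -7.1470
b2 = 20 + 7.1470*(-11) = -58.6170

y = -7.1470x - 58.6170


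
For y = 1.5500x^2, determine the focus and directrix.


a = 1.5500
1/(4a) = 0.1613
Focus = (0, 0.1613)
Directrix: y = -0.1613

Focus = (0, 0.1613), Directrix: y = -0.1613


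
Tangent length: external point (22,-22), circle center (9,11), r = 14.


d = sqrt((22-9)^2 + (-22-11)^2) = sqrt(169+1089) = 35.4683
L = sqrt(1258.0000 - 196) = sqrt(1062.0000) = 32.5883

32.5883


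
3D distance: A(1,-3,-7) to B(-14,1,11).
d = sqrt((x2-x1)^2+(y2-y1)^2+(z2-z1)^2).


dx=-15, dy=4, dz=18
d = sqrt(225+16+324) = sqrt(565) = 23.7697

23.7697


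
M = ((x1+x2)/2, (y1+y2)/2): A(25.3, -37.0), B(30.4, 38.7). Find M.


Mx = (25.3 + 30.4)/2 = 55.7/2 = 27.8500
My = (-37.0 + 38.7)/2 = 1.7/2 = 0.8500

(27.8500, 0.8500)


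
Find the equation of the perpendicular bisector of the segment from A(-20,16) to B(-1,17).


Midpoint = (-10.5, 16.5)
Slope of AB = dy/dx = 1/19 = 0.0526
Perp slope = -dx/dy = -19/1 = -19.0000
b = My - (perp slope)*Mx = 16.5 + (19*(-10.5))/1 = 16.5 - 199.5000 = -183.0000

y = -19.0000x - 183.0000


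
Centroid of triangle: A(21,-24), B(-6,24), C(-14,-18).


Gx = (21- 6- 14)/3 = 1/3 = 0.3333
Gy = (-24+24- 18)/3 = -18/3 = -6.0000

G = (0.3333, -6.0000)


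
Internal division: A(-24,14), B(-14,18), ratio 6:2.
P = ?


Px = (6*(-14) + 2*(-24))/8 = -132/8 = -16.5000
Py = (6*18 + 2*14)/8 = 136/8 = 17.0000

P = (-16.5000, 17.0000)


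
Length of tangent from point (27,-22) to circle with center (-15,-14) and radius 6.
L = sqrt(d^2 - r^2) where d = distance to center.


d = sqrt((27+ 15)^2 + (-22+ 14)^2) = sqrt(1764+64) = 42.7551
L = sqrt(1828.0000 - 36) = sqrt(1792.0000) = 42.3320

42.3320


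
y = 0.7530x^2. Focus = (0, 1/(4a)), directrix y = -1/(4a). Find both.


a = 0.7530
1/(4a) = 0.3320
Focus = (0, 0.3320)
Directrix: y = -0.3320

Focus = (0, 0.3320), Directrix: y = -0.3320


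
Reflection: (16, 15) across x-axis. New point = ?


Reflection rule for x-axis: (x, -y)
(16, 15) -> (16, -15)

(16, -15)


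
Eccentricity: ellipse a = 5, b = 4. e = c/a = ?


c = sqrt(25-16) = sqrt(9) = 3.0000
e = c/a = 3/5 = 0.6000

e = 0.6000


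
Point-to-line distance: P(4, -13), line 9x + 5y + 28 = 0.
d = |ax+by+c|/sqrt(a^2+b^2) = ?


|9*4 + 5*(-13) + 28| = |-1| = 1
sqrt(81 + 25) = sqrt(106) = 10.2956
d = 1/sqrt(106) = 0.0971

0.0971


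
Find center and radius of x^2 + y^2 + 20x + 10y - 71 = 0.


h = -D/2 = -20/2 = -10
k = -E/2 = -10/2 = -5
r^2 = h^2 + k^2 - F = 100 + 25 + 71 = 196
r = 14

Center (-10, -5), radius = 14


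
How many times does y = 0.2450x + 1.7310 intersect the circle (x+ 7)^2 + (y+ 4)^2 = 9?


Substitute y = 0.2450x + 1.7310: (x+ 7)^2 + (0.2450x+1.7310+ 4)^2 = 9
Expand to Ax^2 + Bx + C = 0, where b-k = 5.731
A = 1+m^2 = 1.060025
B = 2(m(b-k) - h) = 2(0.2450*5.731 + 7) = 16.80819
C = h^2 + (b-k)^2 - r^2 = 49 + 32.844361 - 9 = 72.844361
disc = B^2-4AC = 282.5153 - 308.8674 = -26.3521
disc < 0

0 intersection points


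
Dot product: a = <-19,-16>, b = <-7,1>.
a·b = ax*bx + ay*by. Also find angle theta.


a·b = -19*(-7) - 16*1 = 133 - 16 = 117
|a| = sqrt(361+256) = 24.8395
|b| = sqrt(49+1) = 7.0711
cos(theta) = 117/(sqrt(617)*sqrt(50)) = 117/sqrt(30850) = 0.666129
theta = arccos(117/sqrt(30850)) = 48.2310 degrees

a·b = 117, theta = 48.2310 deg


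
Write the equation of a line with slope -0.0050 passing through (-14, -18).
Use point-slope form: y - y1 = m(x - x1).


y + 18 = -0.0050(x + 14)
y = -0.0050x - 18 + 0.0050*(-14)
y = -0.0050x - 18.0700

y = -0.0050x - 18.0700


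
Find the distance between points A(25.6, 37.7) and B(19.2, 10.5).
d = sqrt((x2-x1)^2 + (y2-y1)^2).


dx = 19.2 - 25.6 = -6.4
dy = 10.5 - 37.7 = -27.2
d = sqrt(40.96 + 739.84) = sqrt(780.8) = 27.9428

27.9428


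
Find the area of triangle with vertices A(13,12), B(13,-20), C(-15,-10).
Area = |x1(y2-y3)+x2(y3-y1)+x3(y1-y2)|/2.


13*(-20+ 10) = -130
13*(-10-12) = -286
-15*(12+ 20) = -480
sum = -896
Area = |-896|/2 = 448.0000

448.0000 sq units


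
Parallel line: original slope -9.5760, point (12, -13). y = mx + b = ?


Parallel lines have equal slopes.
m2 = -9.5760
b2 = -13 + 9.5760*12 = 101.9120

y = -9.5760x + 101.9120


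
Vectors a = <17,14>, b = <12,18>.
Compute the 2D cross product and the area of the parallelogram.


cross = 17*18 - 14*12 = 306 - 168 = 138
Parallelogram area = |138| = 138

cross = 138, parallelogram area = 138


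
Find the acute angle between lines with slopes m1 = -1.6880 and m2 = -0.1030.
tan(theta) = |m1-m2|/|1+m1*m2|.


m1-m2 = -1.585
1+m1*m2 = 1.173864
tan(theta) = |-1.585/1.173864| = 1.350242
theta = arctan(|-1.585/1.173864|) = 53.4760 degrees (acute angle)

53.4760 degrees


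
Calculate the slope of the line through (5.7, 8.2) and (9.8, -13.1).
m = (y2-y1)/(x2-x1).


dy = -13.1 - 8.2 = -21.3
dx = 9.8 - 5.7 = 4.1
m = -21.3/4.1 = -5.1951

m = -5.1951


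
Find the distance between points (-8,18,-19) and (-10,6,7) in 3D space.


dx=-2, dy=-12, dz=26
d = sqrt(4+144+676) = sqrt(824) = 28.7054

28.7054


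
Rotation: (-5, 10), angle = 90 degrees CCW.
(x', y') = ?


cos(90) = 0, sin(90) = 1
x' = -5*0 - 10*1 = -10
y' = -5*1 + 10*0 = -5

(-10, -5)


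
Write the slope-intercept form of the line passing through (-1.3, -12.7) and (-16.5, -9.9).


m = (2.8)/(-15.2) = -0.1842
b = y1 - m*x1 = -12.7 - (2.8*(-1.3))/(-15.2) = -12.7 - 0.2395 = -12.9395

y = -0.1842x - 12.9395


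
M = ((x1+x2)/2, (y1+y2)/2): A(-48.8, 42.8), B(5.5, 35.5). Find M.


Mx = (-48.8 + 5.5)/2 = -43.3/2 = -21.6500
My = (42.8 + 35.5)/2 = 78.3/2 = 39.1500

(-21.6500, 39.1500)


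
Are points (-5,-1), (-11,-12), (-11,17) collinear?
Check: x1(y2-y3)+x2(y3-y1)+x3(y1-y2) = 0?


-5*(-12-17) - 11*(17+ 1) - 11*(-1+ 12)
= 145 - 198 - 121 = -174

No, not collinear (determinant = -174)


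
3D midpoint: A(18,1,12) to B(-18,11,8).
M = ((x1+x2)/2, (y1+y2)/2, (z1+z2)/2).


Mx = (18- 18)/2 = 0
My = (1+11)/2 = 6.0000
Mz = (12+8)/2 = 10.0000

M = (0, 6.0000, 10.0000)


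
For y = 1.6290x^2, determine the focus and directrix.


a = 1.6290
1/(4a) = 0.1535
Focus = (0, 0.1535)
Directrix: y = -0.1535

Focus = (0, 0.1535), Directrix: y = -0.1535


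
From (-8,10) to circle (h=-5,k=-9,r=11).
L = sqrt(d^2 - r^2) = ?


d = sqrt((-8+ 5)^2 + (10+ 9)^2) = sqrt(9+361) = 19.2354
L = sqrt(370.0000 - 121) = sqrt(249.0000) = 15.7797

15.7797


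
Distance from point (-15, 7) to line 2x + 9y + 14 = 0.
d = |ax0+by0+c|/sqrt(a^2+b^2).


|2*(-15) + 9*7 + 14| = |47| = 47
sqrt(4 + 81) = sqrt(85) = 9.2195
d = 47/sqrt(85) = 5.0979

5.0979


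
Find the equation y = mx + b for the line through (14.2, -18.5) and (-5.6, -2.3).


m = (16.2)/(-19.8) = -0.8182
b = y1 - m*x1 = -18.5 - (16.2*14.2)/(-19.8) = -18.5 + 11.6182 = -6.8818

y = -0.8182x - 6.8818


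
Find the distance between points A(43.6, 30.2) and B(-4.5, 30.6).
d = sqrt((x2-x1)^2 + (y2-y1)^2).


dx = -4.5 - 43.6 = -48.1
dy = 30.6 - 30.2 = 0.4
d = sqrt(2313.61 + 0.16) = sqrt(2313.77) = 48.1017

48.1017


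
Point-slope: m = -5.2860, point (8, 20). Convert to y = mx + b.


y - 20 = -5.2860(x - 8)
y = -5.2860x + 20 + 5.2860*8
y = -5.2860x + 62.2880

y = -5.2860x + 62.2880


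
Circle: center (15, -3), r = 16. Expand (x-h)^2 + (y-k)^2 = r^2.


(x-15)^2 + (y+ 3)^2 = 16^2
D = -2h = -30, E = -2k = 6
F = h^2+k^2-r^2 = 225+9-256 = -22

x^2 + y^2 - 30x + 6y - 22 = 0


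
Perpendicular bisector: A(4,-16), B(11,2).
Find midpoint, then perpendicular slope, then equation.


Midpoint = (7.5, -7)
Slope of AB = dy/dx = 18/7 = 2.5714
Perp slope = -dx/dy = -7/18 = -0.3889
b = My - (perp slope)*Mx = -7 + (7*7.5)/18 = -7 + 2.9167 = -4.0833

y = -0.3889x - 4.0833


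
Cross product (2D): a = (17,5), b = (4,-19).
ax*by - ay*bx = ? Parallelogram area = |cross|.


cross = 17*(-19) - 5*4 = -323 - 20 = -343
Parallelogram area = |-343| = 343

cross = -343, parallelogram area = 343


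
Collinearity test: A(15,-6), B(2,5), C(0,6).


15*(5-6) + 2*(6+ 6) + 0*(-6-5)
= -15 + 24 + 0 = 9

No, not collinear (determinant = 9)


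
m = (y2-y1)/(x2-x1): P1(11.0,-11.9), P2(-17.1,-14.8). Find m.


dy = -14.8 + 11.9 = -2.9
dx = -17.1 - 11.0 = -28.1
m = -2.9/(-28.1) = 0.1032

m = 0.1032


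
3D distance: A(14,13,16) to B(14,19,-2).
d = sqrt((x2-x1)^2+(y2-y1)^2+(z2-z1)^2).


dx=0, dy=6, dz=-18
d = sqrt(0+36+324) = sqrt(360) = 18.9737

18.9737


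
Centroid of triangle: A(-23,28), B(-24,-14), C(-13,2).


Gx = (-23- 24- 13)/3 = -60/3 = -20.0000
Gy = (28- 14+2)/3 = 16/3 = 5.3333

G = (-20.0000, 5.3333)


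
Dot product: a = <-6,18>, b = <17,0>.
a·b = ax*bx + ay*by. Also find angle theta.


a·b = -6*17 + 18*0 = -102 + 0 = -102
|a| = sqrt(36+324) = 18.9737
|b| = sqrt(289+0) = 17.0000
cos(theta) = -102/(sqrt(360)*sqrt(289)) = -102/sqrt(104040) = -0.316228
theta = arccos(-102/sqrt(104040)) = 108.4349 degrees

a·b = -102, theta = 108.4349 deg


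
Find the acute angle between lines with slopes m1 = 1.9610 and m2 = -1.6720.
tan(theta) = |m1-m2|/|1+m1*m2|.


m1-m2 = 3.633
1+m1*m2 = -2.278792
tan(theta) = |3.633/(-2.278792)| = 1.594266
theta = arctan(|3.633/(-2.278792)|) = 57.9021 degrees (acute angle)

57.9021 degrees


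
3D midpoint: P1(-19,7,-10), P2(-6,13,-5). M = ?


Mx = (-19- 6)/2 = -12.5000
My = (7+13)/2 = 10.0000
Mz = (-10- 5)/2 = -7.5000

M = (-12.5000, 10.0000, -7.5000)


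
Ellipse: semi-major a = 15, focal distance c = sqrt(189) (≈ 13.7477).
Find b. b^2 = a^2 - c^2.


b^2 = 15^2 - (sqrt(189))^2 = 225 - 189 = 36
b = sqrt(36) = 6

b = 6


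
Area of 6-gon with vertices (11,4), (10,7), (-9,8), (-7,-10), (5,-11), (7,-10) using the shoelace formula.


sum(xi*y_{i+1}) = 11*7 + 10*8 - 9*(-10) - 7*(-11) + 5*(-10) + 7*4 = 302
sum(yi*x_{i+1}) = 4*10 + 7*(-9) + 8*(-7) - 10*5 - 11*7 - 10*11 = -316
Area = |302 + 316|/2 = 618/2 = 309.0000

309.0000 sq units


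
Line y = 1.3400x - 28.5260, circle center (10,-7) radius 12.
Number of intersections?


Substitute y = 1.3400x - 28.5260: (x-10)^2 + (1.3400x- 28.5260+ 7)^2 = 144
Expand to Ax^2 + Bx + C = 0, where b-k = -21.526
A = 1+m^2 = 2.7956
B = 2(m(b-k) - h) = 2(1.3400*(-21.526) - 10) = -77.68968
C = h^2 + (b-k)^2 - r^2 = 100 + 463.368676 - 144 = 419.368676
disc = B^2-4AC = 6035.6864 - 4689.5483 = 1346.1381
disc > 0

2 intersection points


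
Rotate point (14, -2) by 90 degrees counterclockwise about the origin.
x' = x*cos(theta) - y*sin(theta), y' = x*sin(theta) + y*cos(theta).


cos(90) = 0, sin(90) = 1
x' = 14*0 + 2*1 = 2
y' = 14*1 - 2*0 = 14

(2, 14)


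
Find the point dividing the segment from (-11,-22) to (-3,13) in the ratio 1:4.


Px = (1*(-3) + 4*(-11))/5 = -47/5 = -9.4000
Py = (1*13 + 4*(-22))/5 = -75/5 = -15.0000

P = (-9.4000, -15.0000)


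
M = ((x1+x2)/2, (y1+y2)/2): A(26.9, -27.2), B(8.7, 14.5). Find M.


Mx = (26.9 + 8.7)/2 = 35.6/2 = 17.8000
My = (-27.2 + 14.5)/2 = -12.7/2 = -6.3500

(17.8000, -6.3500)


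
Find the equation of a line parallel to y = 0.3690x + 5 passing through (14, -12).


Parallel lines have equal slopes.
m2 = 0.3690
b2 = -12 - 0.3690*14 = -17.1660

y = 0.3690x - 17.1660


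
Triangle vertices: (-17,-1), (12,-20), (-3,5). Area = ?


-17*(-20-5) = 425
12*(5+ 1) = 72
-3*(-1+ 20) = -57
sum = 440
Area = |440|/2 = 220.0000

220.0000 sq units


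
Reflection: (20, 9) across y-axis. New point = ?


Reflection rule for y-axis: (-x, y)
(20, 9) -> (-20, 9)

(-20, 9)


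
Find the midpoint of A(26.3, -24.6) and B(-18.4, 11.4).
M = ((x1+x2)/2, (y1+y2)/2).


Mx = (26.3 - 18.4)/2 = 7.9/2 = 3.9500
My = (-24.6 + 11.4)/2 = -13.2/2 = -6.6000

(3.9500, -6.6000)


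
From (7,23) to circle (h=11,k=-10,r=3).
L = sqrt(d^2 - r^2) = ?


d = sqrt((7-11)^2 + (23+ 10)^2) = sqrt(16+1089) = 33.2415
L = sqrt(1105.0000 - 9) = sqrt(1096.0000) = 33.1059

33.1059


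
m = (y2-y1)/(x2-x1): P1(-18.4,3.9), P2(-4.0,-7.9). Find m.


dy = -7.9 - 3.9 = -11.8
dx = -4.0 + 18.4 = 14.4
m = -11.8/14.4 = -0.8194

m = -0.8194


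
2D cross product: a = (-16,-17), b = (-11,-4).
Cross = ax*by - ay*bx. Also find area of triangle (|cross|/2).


cross = -16*(-4) + 17*(-11) = 64 - 187 = -123
Triangle area = |-123|/2 = 123/2 = 61.5000

cross = -123, triangle area = 61.5000


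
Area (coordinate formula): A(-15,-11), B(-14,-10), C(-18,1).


-15*(-10-1) = 165
-14*(1+ 11) = -168
-18*(-11+ 10) = 18
sum = 15
Area = |15|/2 = 7.5000

7.5000 sq units


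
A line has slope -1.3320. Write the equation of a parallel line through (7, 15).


Parallel lines have equal slopes.
m2 = -1.3320
b2 = 15 + 1.3320*7 = 24.3240

y = -1.3320x + 24.3240
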